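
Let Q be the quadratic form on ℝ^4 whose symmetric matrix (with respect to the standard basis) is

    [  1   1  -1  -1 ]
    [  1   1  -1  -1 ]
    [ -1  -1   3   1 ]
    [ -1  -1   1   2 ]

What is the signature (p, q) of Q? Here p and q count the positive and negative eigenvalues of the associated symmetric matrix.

(3, 0)

Symmetric row and column elimination reduces A to a congruent diagonal form with pivots 1, 0, 2, 1.
Counting signs: 3 positive, 1 zero.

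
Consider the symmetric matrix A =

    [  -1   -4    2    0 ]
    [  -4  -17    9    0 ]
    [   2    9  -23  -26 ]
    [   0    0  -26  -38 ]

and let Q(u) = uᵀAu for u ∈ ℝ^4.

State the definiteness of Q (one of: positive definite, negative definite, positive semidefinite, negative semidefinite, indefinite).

Congruent diagonalization of A (simultaneous row and column reduction) yields pivots -1, -1, -18, -4/9.
That gives 4 negative pivots.
Hence Q is negative definite.

negative definite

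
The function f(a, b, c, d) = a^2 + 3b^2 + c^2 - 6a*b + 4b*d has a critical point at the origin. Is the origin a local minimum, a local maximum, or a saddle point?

saddle point

The Hessian at the origin is H = [[2, -6, 0, 0], [-6, 6, 0, 4], [0, 0, 2, 0], [0, 4, 0, 0]].
Applying the same elementary operations to the rows and columns of H produces a congruent diagonal matrix with entries 2, -12, 2, 4/3.
So there are 3 positive, 1 negative pivots.
H is indefinite, so the origin is a saddle point.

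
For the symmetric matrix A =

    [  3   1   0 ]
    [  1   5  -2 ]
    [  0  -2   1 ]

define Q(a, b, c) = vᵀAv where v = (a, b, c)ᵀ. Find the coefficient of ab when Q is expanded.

The coefficient of ab is A[1,2] + A[2,1] = 2·1 = 2.

2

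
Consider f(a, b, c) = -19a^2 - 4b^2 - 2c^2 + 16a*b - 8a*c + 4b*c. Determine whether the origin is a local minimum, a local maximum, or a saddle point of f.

The Hessian at the origin is H = [[-38, 16, -8], [16, -8, 4], [-8, 4, -4]].
Applying the same elementary operations to the rows and columns of H produces a congruent diagonal matrix with entries -38, -24/19, -2.
So there are 3 negative pivots.
H is negative definite, so the origin is a strict local maximum.

local maximum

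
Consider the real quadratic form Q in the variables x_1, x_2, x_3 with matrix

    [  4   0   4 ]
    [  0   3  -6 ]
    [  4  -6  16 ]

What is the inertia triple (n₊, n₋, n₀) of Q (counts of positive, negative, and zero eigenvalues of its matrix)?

Symmetric row and column elimination reduces A to a congruent diagonal form with pivots 4, 3, 0.
Counting signs: 2 positive, 1 zero.

(2, 0, 1)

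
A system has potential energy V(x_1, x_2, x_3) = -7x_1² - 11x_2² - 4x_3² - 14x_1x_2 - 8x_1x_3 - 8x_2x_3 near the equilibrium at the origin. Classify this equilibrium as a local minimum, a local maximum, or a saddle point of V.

local maximum

The Hessian at the origin is H = [[-14, -14, -8], [-14, -22, -8], [-8, -8, -8]].
Row-reducing H symmetrically gives the diagonal entries -14, -8, -24/7.
So there are 3 negative pivots.
H is negative definite, so the origin is a strict local maximum.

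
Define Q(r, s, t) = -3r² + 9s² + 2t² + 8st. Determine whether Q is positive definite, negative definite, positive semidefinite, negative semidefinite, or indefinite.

indefinite

The associated matrix is A = [[-3, 0, 0], [0, 9, 4], [0, 4, 2]].
Row-reducing A symmetrically gives the diagonal entries -3, 9, 2/9.
That gives 2 positive, 1 negative pivots.
Hence Q is indefinite.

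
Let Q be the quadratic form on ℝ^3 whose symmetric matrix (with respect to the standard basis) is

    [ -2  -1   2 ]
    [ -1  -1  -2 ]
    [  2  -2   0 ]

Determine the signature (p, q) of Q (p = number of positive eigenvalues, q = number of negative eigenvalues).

(1, 2)

An LDLᵀ factorisation of A has diagonal entries -2, -1/2, 20.
Counting signs: 1 positive, 2 negative.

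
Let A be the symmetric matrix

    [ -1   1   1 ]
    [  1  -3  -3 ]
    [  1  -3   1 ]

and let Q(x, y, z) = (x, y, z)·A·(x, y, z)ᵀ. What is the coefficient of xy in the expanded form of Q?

2

The coefficient of xy is A[1,2] + A[2,1] = 2·1 = 2.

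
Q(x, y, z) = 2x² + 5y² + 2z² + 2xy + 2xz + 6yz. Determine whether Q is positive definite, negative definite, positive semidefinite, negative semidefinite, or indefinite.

Write A = [[2, 1, 1], [1, 5, 3], [1, 3, 2]].
Row-reducing A symmetrically gives the diagonal entries 2, 9/2, 1/9.
So there are 3 positive pivots.
Hence Q is positive definite.

positive definite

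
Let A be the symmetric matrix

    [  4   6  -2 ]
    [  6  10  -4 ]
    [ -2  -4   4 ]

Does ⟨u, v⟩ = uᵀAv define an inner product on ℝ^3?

yes

An LDLᵀ factorisation of A has diagonal entries 4, 1, 2.
That gives 3 positive pivots.
Hence Q is positive definite.
⟨·,·⟩ is an inner product exactly when A is positive definite.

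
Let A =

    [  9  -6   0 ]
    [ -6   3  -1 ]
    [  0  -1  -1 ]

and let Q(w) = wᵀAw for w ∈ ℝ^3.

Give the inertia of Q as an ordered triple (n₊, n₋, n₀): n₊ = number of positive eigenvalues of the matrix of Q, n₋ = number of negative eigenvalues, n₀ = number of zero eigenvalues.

Symmetric row and column elimination reduces A to a congruent diagonal form with pivots 9, -1, 0.
That gives 1 positive, 1 negative, 1 zero pivots.

(1, 1, 1)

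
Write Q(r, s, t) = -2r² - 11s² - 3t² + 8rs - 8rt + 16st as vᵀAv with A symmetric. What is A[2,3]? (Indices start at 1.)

The coefficient of s·t in Q is 16. For a symmetric A this equals A[2,3] + A[3,2] = 2·A[2,3].
So A[2,3] = 16/2 = 8.

8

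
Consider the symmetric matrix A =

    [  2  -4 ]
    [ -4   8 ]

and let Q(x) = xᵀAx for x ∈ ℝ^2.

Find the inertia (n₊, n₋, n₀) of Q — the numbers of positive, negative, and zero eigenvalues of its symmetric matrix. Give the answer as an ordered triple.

(1, 0, 1)

Congruent diagonalization of A (simultaneous row and column reduction) yields pivots 2, 0.
So there are 1 positive, 1 zero pivots.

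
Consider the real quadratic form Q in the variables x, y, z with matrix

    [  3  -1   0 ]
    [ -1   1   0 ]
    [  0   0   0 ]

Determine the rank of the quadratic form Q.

Symmetric row and column elimination reduces A to a congruent diagonal form with pivots 3, 2/3, 0.
That gives 2 positive, 1 zero pivots.
The rank is the number of nonzero pivots: 2.

2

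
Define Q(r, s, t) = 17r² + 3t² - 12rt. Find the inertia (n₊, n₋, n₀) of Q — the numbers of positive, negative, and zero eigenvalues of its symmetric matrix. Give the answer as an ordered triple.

The symmetric matrix is A = [[17, 0, -6], [0, 0, 0], [-6, 0, 3]].
Congruent diagonalization of A (simultaneous row and column reduction) yields pivots 17, 0, 15/17.
Counting signs: 2 positive, 1 zero.

(2, 0, 1)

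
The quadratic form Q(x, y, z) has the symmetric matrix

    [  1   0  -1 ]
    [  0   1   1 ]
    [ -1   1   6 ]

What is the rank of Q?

3

Congruent diagonalization of A (simultaneous row and column reduction) yields pivots 1, 1, 4.
That gives 3 positive pivots.
The rank is the number of nonzero pivots: 3.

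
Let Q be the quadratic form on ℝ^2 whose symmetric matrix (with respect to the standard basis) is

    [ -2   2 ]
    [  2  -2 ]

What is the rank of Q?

Symmetric row and column elimination reduces A to a congruent diagonal form with pivots -2, 0.
Counting signs: 1 negative, 1 zero.
The rank is the number of nonzero pivots: 1.

1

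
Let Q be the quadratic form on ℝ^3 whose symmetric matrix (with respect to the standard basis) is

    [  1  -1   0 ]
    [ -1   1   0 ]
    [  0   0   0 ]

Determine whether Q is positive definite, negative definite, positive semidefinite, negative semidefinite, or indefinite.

Row-reducing A symmetrically gives the diagonal entries 1, 0, 0.
That gives 1 positive, 2 zero pivots.
Hence Q is positive semidefinite.

positive semidefinite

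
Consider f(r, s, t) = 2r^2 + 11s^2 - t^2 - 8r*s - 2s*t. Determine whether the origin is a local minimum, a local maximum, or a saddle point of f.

saddle point

The Hessian at the origin is H = [[4, -8, 0], [-8, 22, -2], [0, -2, -2]].
Congruent diagonalization of H (simultaneous row and column reduction) yields pivots 4, 6, -8/3.
That gives 2 positive, 1 negative pivots.
H is indefinite, so the origin is a saddle point.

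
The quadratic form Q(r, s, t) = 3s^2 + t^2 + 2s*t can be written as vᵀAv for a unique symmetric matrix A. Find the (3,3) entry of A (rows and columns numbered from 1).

The coefficient of t^2 in Q is 1, and that is exactly A[3,3].

1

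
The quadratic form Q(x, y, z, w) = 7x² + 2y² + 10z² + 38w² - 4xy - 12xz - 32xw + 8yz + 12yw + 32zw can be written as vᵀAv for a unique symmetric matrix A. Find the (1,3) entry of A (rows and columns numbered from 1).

The coefficient of x·z in Q is -12. For a symmetric A this equals A[1,3] + A[3,1] = 2·A[1,3].
So A[1,3] = -12/2 = -6.

-6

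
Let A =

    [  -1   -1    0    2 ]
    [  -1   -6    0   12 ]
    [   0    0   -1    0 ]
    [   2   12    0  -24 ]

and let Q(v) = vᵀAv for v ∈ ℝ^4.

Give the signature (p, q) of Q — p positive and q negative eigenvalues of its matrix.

Applying the same elementary operations to the rows and columns of A produces a congruent diagonal matrix with entries -1, -5, -1, 0.
So there are 3 negative, 1 zero pivots.

(0, 3)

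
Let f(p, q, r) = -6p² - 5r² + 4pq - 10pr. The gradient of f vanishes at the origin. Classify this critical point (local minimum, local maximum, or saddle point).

saddle point

The Hessian at the origin is H = [[-12, 4, -10], [4, 0, 0], [-10, 0, -10]].
Applying the same elementary operations to the rows and columns of H produces a congruent diagonal matrix with entries -12, 4/3, -10.
So there are 1 positive, 2 negative pivots.
H is indefinite, so the origin is a saddle point.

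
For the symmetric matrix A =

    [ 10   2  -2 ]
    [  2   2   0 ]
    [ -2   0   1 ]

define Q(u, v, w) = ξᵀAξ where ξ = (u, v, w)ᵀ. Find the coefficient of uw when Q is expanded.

The coefficient of uw is A[1,3] + A[3,1] = 2·(-2) = -4.

-4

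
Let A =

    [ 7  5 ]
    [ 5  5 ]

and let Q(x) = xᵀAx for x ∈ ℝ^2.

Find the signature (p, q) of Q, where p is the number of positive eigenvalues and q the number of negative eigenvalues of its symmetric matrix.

(2, 0)

Applying the same elementary operations to the rows and columns of A produces a congruent diagonal matrix with entries 7, 10/7.
That gives 2 positive pivots.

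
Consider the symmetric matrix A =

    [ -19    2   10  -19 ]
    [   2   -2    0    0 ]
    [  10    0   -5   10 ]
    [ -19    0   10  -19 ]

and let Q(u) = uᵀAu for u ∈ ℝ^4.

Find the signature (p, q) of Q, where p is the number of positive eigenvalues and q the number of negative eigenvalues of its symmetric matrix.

(2, 2)

An LDLᵀ factorisation of A has diagonal entries -19, -34/19, 15/17, 2/3.
That gives 2 positive, 2 negative pivots.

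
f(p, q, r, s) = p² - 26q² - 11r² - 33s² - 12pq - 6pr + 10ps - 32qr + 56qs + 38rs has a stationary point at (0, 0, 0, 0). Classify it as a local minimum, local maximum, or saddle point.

saddle point

The Hessian at the origin is H = [[2, -12, -6, 10], [-12, -52, -32, 56], [-6, -32, -22, 38], [10, 56, 38, -66]].
Symmetric row and column elimination reduces H to a congruent diagonal form with pivots 2, -124, -84/31, -8/21.
So there are 1 positive, 3 negative pivots.
H is indefinite, so the origin is a saddle point.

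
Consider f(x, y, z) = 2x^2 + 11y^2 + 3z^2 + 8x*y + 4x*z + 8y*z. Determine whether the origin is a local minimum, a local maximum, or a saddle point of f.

The Hessian at the origin is H = [[4, 8, 4], [8, 22, 8], [4, 8, 6]].
An LDLᵀ factorisation of H has diagonal entries 4, 6, 2.
So there are 3 positive pivots.
H is positive definite, so the origin is a strict local minimum.

local minimum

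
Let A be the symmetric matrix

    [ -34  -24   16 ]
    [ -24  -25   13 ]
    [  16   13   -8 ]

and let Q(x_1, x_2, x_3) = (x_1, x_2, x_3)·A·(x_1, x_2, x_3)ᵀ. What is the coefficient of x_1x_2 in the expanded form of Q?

The coefficient of x_1x_2 is A[1,2] + A[2,1] = 2·(-24) = -48.

-48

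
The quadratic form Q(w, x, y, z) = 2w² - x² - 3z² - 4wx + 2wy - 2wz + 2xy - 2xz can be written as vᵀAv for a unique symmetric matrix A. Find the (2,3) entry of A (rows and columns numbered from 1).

The coefficient of x·y in Q is 2. For a symmetric A this equals A[2,3] + A[3,2] = 2·A[2,3].
So A[2,3] = 2/2 = 1.

1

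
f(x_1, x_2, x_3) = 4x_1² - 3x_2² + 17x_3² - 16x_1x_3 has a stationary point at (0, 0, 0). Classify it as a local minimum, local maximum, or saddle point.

The Hessian at the origin is H = [[8, 0, -16], [0, -6, 0], [-16, 0, 34]].
An LDLᵀ factorisation of H has diagonal entries 8, -6, 2.
So there are 2 positive, 1 negative pivots.
H is indefinite, so the origin is a saddle point.

saddle point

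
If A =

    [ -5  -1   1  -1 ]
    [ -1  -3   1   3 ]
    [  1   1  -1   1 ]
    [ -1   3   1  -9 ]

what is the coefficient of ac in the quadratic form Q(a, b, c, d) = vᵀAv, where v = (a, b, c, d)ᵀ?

The coefficient of ac is A[1,3] + A[3,1] = 2·1 = 2.

2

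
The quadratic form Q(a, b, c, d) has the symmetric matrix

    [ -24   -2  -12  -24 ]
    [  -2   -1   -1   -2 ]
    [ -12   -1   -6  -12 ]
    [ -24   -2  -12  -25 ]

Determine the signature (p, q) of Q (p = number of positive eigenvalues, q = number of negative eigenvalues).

Symmetric row and column elimination reduces A to a congruent diagonal form with pivots -24, -5/6, 0, -1.
Counting signs: 3 negative, 1 zero.

(0, 3)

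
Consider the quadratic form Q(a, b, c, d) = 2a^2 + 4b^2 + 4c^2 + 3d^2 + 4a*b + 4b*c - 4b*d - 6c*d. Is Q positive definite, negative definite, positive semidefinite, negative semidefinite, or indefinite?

positive definite

The associated matrix is A = [[2, 2, 0, 0], [2, 4, 2, -2], [0, 2, 4, -3], [0, -2, -3, 3]].
Symmetric row and column elimination reduces A to a congruent diagonal form with pivots 2, 2, 2, 1/2.
So there are 4 positive pivots.
Hence Q is positive definite.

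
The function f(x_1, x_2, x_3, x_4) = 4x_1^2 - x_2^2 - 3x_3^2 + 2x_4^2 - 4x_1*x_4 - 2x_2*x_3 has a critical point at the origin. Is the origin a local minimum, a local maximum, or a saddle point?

The Hessian at the origin is H = [[8, 0, 0, -4], [0, -2, -2, 0], [0, -2, -6, 0], [-4, 0, 0, 4]].
Congruent diagonalization of H (simultaneous row and column reduction) yields pivots 8, -2, -4, 2.
That gives 2 positive, 2 negative pivots.
H is indefinite, so the origin is a saddle point.

saddle point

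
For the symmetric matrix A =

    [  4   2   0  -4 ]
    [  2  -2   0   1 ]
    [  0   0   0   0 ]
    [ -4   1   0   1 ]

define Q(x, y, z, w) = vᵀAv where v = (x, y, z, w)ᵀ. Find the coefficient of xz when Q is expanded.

The coefficient of xz is A[1,3] + A[3,1] = 2·0 = 0.

0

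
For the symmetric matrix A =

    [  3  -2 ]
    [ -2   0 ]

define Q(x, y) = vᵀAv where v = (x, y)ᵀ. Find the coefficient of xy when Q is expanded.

-4

The coefficient of xy is A[1,2] + A[2,1] = 2·(-2) = -4.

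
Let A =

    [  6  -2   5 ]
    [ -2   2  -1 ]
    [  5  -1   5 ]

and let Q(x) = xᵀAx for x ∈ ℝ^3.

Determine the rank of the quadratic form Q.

3

An LDLᵀ factorisation of A has diagonal entries 6, 4/3, 1/2.
So there are 3 positive pivots.
The rank is the number of nonzero pivots: 3.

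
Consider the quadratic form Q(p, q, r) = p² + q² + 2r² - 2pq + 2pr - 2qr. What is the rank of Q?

2

The symmetric matrix is A = [[1, -1, 1], [-1, 1, -1], [1, -1, 2]].
Symmetric row and column elimination reduces A to a congruent diagonal form with pivots 1, 0, 1.
Counting signs: 2 positive, 1 zero.
The rank is the number of nonzero pivots: 2.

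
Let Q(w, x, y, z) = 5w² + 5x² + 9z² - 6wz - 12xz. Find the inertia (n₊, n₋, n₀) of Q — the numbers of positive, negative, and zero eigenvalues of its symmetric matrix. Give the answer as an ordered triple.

The symmetric matrix is A = [[5, 0, 0, -3], [0, 5, 0, -6], [0, 0, 0, 0], [-3, -6, 0, 9]].
Symmetric row and column elimination reduces A to a congruent diagonal form with pivots 5, 5, 0, 0.
So there are 2 positive, 2 zero pivots.

(2, 0, 2)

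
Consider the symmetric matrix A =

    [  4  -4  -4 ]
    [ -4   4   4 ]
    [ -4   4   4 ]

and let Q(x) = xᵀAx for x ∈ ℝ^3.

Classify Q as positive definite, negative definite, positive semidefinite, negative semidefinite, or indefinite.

positive semidefinite

Congruent diagonalization of A (simultaneous row and column reduction) yields pivots 4, 0, 0.
That gives 1 positive, 2 zero pivots.
Hence Q is positive semidefinite.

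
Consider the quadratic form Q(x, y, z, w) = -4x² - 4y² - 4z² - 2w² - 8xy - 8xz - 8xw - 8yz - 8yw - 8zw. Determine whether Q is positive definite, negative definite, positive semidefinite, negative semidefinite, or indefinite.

indefinite

The symmetric matrix is A = [[-4, -4, -4, -4], [-4, -4, -4, -4], [-4, -4, -4, -4], [-4, -4, -4, -2]].
Symmetric row and column elimination reduces A to a congruent diagonal form with pivots -4, 0, 0, 2.
Counting signs: 1 positive, 1 negative, 2 zero.
Hence Q is indefinite.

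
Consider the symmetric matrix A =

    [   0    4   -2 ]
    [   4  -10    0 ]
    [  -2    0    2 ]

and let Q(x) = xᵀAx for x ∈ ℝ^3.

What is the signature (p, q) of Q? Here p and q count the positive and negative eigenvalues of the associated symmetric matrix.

(1, 2)

By Sylvester's law of inertia any congruent diagonalization of A has 1 positive, 2 negative and 0 zero entries.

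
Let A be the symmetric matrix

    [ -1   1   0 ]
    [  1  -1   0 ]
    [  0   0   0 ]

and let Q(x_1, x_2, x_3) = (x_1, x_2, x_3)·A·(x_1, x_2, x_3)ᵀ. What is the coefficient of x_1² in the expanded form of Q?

The coefficient of x_1² is the diagonal entry A[1,1] = -1.

-1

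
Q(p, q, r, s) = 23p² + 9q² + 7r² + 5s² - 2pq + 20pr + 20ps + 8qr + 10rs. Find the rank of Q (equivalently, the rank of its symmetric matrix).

4

Write A = [[23, -1, 10, 10], [-1, 9, 4, 0], [10, 4, 7, 5], [10, 0, 5, 5]].
Congruent diagonalization of A (simultaneous row and column reduction) yields pivots 23, 206/23, 47/103, 10/47.
That gives 4 positive pivots.
The rank is the number of nonzero pivots: 4.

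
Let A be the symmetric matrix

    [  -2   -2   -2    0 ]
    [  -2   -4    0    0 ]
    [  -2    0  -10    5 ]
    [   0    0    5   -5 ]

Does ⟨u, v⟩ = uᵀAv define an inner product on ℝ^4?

Leading principal minors: Δ_1 = -2, Δ_2 = 4, Δ_3 = -24, Δ_4 = 20.
The signs alternate starting with Δ_1 < 0, so by Sylvester's criterion Q is negative definite.
⟨·,·⟩ is an inner product exactly when A is positive definite.

no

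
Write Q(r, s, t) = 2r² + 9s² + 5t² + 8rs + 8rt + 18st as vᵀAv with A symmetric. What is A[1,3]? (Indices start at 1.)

The coefficient of r·t in Q is 8. For a symmetric A this equals A[1,3] + A[3,1] = 2·A[1,3].
So A[1,3] = 8/2 = 4.

4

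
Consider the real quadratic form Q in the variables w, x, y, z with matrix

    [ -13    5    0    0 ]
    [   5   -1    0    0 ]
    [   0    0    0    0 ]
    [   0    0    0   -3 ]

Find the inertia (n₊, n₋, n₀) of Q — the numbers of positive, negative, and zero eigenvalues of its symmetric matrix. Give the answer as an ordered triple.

(1, 2, 1)

Applying the same elementary operations to the rows and columns of A produces a congruent diagonal matrix with entries -13, 12/13, 0, -3.
So there are 1 positive, 2 negative, 1 zero pivots.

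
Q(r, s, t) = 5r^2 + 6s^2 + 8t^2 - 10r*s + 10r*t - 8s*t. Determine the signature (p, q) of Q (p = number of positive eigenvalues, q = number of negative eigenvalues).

The symmetric matrix is A = [[5, -5, 5], [-5, 6, -4], [5, -4, 8]].
An LDLᵀ factorisation of A has diagonal entries 5, 1, 2.
That gives 3 positive pivots.

(3, 0)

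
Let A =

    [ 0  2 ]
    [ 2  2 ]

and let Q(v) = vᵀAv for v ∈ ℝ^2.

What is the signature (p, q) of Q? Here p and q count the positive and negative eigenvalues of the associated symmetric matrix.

By Sylvester's law of inertia any congruent diagonalization of A has 1 positive, 1 negative and 0 zero entries.

(1, 1)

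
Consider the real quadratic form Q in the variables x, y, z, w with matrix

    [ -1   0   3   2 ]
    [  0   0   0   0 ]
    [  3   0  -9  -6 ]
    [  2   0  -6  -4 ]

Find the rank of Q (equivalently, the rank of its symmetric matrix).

Symmetric row and column elimination reduces A to a congruent diagonal form with pivots -1, 0, 0, 0.
So there are 1 negative, 3 zero pivots.
The rank is the number of nonzero pivots: 1.

1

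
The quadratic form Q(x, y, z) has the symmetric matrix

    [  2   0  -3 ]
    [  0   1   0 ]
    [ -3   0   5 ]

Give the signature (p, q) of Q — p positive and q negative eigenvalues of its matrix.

Row-reducing A symmetrically gives the diagonal entries 2, 1, 1/2.
That gives 3 positive pivots.

(3, 0)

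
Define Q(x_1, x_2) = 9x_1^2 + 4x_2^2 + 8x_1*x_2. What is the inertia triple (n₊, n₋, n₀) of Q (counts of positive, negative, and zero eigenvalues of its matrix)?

(2, 0, 0)

The symmetric matrix is A = [[9, 4], [4, 4]].
Congruent diagonalization of A (simultaneous row and column reduction) yields pivots 9, 20/9.
That gives 2 positive pivots.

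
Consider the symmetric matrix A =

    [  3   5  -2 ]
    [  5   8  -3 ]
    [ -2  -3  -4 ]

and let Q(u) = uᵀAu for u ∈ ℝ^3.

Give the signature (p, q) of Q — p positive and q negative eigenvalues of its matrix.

(1, 2)

An LDLᵀ factorisation of A has diagonal entries 3, -1/3, -5.
That gives 1 positive, 2 negative pivots.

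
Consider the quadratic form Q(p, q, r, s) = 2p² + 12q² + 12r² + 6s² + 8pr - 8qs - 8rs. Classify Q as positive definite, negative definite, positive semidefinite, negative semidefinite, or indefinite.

The symmetric matrix is A = [[2, 0, 4, 0], [0, 12, 0, -4], [4, 0, 12, -4], [0, -4, -4, 6]].
An LDLᵀ factorisation of A has diagonal entries 2, 12, 4, 2/3.
That gives 4 positive pivots.
Hence Q is positive definite.

positive definite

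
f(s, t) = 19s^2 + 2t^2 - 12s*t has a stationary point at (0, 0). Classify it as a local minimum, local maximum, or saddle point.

The Hessian at the origin is H = [[38, -12], [-12, 4]].
det H = 38·4 − (-12)² = 8 > 0 and H[1,1] = 38 > 0, so H is positive definite.
Therefore the origin is a local minimum.

local minimum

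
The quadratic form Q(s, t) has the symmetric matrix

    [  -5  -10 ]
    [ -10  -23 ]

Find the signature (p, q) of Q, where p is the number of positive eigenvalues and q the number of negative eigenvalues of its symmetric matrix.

Congruent diagonalization of A (simultaneous row and column reduction) yields pivots -5, -3.
That gives 2 negative pivots.

(0, 2)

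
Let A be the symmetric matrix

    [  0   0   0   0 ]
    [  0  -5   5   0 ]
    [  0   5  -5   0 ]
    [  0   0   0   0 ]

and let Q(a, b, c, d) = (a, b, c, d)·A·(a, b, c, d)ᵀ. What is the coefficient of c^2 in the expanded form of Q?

The coefficient of c^2 is the diagonal entry A[3,3] = -5.

-5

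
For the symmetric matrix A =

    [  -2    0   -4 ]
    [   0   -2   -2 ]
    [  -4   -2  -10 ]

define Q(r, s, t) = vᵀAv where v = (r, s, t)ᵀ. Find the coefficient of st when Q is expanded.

The coefficient of st is A[2,3] + A[3,2] = 2·(-2) = -4.

-4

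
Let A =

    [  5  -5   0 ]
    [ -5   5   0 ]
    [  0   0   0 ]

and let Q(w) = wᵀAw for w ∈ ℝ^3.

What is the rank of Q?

1

Applying the same elementary operations to the rows and columns of A produces a congruent diagonal matrix with entries 5, 0, 0.
Counting signs: 1 positive, 2 zero.
The rank is the number of nonzero pivots: 1.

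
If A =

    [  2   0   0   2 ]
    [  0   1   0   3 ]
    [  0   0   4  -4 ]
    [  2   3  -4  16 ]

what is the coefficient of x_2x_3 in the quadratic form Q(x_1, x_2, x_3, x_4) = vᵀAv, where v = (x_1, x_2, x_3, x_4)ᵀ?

0

The coefficient of x_2x_3 is A[2,3] + A[3,2] = 2·0 = 0.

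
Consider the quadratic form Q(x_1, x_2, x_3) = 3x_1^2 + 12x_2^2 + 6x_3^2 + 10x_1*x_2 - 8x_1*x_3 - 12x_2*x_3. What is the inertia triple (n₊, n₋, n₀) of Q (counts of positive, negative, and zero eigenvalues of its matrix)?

(3, 0, 0)

The symmetric matrix is A = [[3, 5, -4], [5, 12, -6], [-4, -6, 6]].
An LDLᵀ factorisation of A has diagonal entries 3, 11/3, 6/11.
Counting signs: 3 positive.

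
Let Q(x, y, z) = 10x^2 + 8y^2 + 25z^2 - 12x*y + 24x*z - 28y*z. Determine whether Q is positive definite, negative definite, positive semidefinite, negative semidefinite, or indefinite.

positive definite

The symmetric matrix of Q is A = [[10, -6, 12], [-6, 8, -14], [12, -14, 25]].
Leading principal minors: Δ_1 = 10, Δ_2 = 44, Δ_3 = 4.
All leading principal minors are positive, so by Sylvester's criterion Q is positive definite.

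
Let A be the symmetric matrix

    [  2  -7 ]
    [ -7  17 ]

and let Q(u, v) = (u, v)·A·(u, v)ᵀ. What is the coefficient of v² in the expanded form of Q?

17

The coefficient of v² is the diagonal entry A[2,2] = 17.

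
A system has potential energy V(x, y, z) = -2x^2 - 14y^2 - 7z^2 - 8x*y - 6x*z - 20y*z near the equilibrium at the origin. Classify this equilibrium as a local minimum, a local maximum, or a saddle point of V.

saddle point

The Hessian at the origin is H = [[-4, -8, -6], [-8, -28, -20], [-6, -20, -14]].
Applying the same elementary operations to the rows and columns of H produces a congruent diagonal matrix with entries -4, -12, 1/3.
That gives 1 positive, 2 negative pivots.
H is indefinite, so the origin is a saddle point.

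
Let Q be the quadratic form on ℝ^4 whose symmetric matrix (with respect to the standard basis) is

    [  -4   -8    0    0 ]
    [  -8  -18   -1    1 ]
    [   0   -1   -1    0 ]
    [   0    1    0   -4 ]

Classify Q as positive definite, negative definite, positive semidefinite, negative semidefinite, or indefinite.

negative definite

Leading principal minors: Δ_1 = -4, Δ_2 = 8, Δ_3 = -4, Δ_4 = 12.
The signs alternate starting with Δ_1 < 0, so by Sylvester's criterion Q is negative definite.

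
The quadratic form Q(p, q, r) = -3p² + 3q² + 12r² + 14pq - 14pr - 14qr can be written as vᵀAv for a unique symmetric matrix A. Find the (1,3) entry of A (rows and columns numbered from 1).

The coefficient of p·r in Q is -14. For a symmetric A this equals A[1,3] + A[3,1] = 2·A[1,3].
So A[1,3] = -14/2 = -7.

-7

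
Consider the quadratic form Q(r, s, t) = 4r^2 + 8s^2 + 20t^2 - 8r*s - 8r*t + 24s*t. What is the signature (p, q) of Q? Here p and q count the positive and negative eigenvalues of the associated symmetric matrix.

(2, 0)

The symmetric matrix is A = [[4, -4, -4], [-4, 8, 12], [-4, 12, 20]].
Row-reducing A symmetrically gives the diagonal entries 4, 4, 0.
That gives 2 positive, 1 zero pivots.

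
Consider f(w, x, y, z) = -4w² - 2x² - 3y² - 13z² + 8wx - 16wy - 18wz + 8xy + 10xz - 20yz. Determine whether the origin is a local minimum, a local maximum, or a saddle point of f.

The Hessian at the origin is H = [[-8, 8, -16, -18], [8, -4, 8, 10], [-16, 8, -6, -20], [-18, 10, -20, -26]].
Row-reducing H symmetrically gives the diagonal entries -8, 4, 10, -3/2.
So there are 2 positive, 2 negative pivots.
H is indefinite, so the origin is a saddle point.

saddle point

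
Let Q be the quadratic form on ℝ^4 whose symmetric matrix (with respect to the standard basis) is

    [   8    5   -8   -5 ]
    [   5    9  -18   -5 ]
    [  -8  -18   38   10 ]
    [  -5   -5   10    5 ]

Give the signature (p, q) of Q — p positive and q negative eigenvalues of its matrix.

(4, 0)

Applying the same elementary operations to the rows and columns of A produces a congruent diagonal matrix with entries 8, 47/8, 58/47, 20/29.
So there are 4 positive pivots.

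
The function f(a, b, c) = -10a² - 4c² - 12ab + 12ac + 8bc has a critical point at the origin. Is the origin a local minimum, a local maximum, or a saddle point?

saddle point

The Hessian at the origin is H = [[-20, -12, 12], [-12, 0, 8], [12, 8, -8]].
Congruent diagonalization of H (simultaneous row and column reduction) yields pivots -20, 36/5, -8/9.
So there are 1 positive, 2 negative pivots.
H is indefinite, so the origin is a saddle point.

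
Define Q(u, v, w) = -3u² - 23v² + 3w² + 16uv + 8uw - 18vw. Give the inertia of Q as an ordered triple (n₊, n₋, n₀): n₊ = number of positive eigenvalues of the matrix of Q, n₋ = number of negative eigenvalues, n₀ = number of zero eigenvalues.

(1, 2, 0)

The associated matrix is A = [[-3, 8, 4], [8, -23, -9], [4, -9, 3]].
Congruent diagonalization of A (simultaneous row and column reduction) yields pivots -3, -5/3, 10.
That gives 1 positive, 2 negative pivots.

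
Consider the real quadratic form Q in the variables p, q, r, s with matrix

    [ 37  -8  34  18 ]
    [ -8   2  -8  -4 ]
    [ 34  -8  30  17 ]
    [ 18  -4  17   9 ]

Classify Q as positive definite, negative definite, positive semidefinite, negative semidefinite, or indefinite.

indefinite

Applying the same elementary operations to the rows and columns of A produces a congruent diagonal matrix with entries 37, 10/37, -14/5, 3/14.
Counting signs: 3 positive, 1 negative.
Hence Q is indefinite.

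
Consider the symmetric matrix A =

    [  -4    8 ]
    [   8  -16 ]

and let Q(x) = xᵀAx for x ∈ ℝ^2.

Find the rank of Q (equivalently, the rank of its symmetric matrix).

Applying the same elementary operations to the rows and columns of A produces a congruent diagonal matrix with entries -4, 0.
So there are 1 negative, 1 zero pivots.
The rank is the number of nonzero pivots: 1.

1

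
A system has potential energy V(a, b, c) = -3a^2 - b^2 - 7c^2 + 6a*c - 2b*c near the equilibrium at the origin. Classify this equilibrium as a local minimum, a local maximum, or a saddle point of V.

The Hessian at the origin is H = [[-6, 0, 6], [0, -2, -2], [6, -2, -14]].
Congruent diagonalization of H (simultaneous row and column reduction) yields pivots -6, -2, -6.
So there are 3 negative pivots.
H is negative definite, so the origin is a strict local maximum.

local maximum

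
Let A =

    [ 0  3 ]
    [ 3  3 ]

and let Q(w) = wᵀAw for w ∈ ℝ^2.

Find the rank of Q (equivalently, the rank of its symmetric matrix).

2

Row reduction of A gives 2 nonzero rows, so rank A = 2.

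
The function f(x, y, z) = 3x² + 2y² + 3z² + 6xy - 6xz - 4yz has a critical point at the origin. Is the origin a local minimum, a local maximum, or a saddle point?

saddle point

The Hessian at the origin is H = [[6, 6, -6], [6, 4, -4], [-6, -4, 6]].
Symmetric row and column elimination reduces H to a congruent diagonal form with pivots 6, -2, 2.
Counting signs: 2 positive, 1 negative.
H is indefinite, so the origin is a saddle point.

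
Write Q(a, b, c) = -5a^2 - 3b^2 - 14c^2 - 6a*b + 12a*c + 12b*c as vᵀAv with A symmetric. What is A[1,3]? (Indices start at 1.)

6

The coefficient of a·c in Q is 12. For a symmetric A this equals A[1,3] + A[3,1] = 2·A[1,3].
So A[1,3] = 12/2 = 6.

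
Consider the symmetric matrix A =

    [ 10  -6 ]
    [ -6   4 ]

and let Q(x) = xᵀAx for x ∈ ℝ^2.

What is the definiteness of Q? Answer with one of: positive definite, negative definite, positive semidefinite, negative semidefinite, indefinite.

Leading principal minors: Δ_1 = 10, Δ_2 = 4.
All leading principal minors are positive, so by Sylvester's criterion Q is positive definite.

positive definite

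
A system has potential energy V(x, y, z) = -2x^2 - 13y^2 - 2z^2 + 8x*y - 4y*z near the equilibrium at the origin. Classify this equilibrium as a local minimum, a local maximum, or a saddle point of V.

The Hessian at the origin is H = [[-4, 8, 0], [8, -26, -4], [0, -4, -4]].
Symmetric row and column elimination reduces H to a congruent diagonal form with pivots -4, -10, -12/5.
Counting signs: 3 negative.
H is negative definite, so the origin is a strict local maximum.

local maximum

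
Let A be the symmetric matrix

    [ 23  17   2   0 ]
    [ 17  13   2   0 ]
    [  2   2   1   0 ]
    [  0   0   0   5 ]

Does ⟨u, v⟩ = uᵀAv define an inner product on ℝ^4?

Leading principal minors: Δ_1 = 23, Δ_2 = 10, Δ_3 = 2, Δ_4 = 10.
All leading principal minors are positive, so by Sylvester's criterion Q is positive definite.
⟨·,·⟩ is an inner product exactly when A is positive definite.

yes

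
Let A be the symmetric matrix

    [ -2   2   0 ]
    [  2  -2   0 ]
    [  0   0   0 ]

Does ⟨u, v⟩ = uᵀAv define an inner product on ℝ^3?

Symmetric row and column elimination reduces A to a congruent diagonal form with pivots -2, 0, 0.
Counting signs: 1 negative, 2 zero.
Hence Q is negative semidefinite.
⟨·,·⟩ is an inner product exactly when A is positive definite.

no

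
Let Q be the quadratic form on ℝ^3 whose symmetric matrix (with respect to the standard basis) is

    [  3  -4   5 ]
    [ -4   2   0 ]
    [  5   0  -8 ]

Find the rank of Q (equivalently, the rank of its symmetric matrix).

An LDLᵀ factorisation of A has diagonal entries 3, -10/3, -3.
So there are 1 positive, 2 negative pivots.
The rank is the number of nonzero pivots: 3.

3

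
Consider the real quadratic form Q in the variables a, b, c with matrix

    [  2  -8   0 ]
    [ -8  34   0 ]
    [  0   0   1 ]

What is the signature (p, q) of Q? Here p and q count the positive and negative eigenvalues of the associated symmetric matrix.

Symmetric row and column elimination reduces A to a congruent diagonal form with pivots 2, 2, 1.
So there are 3 positive pivots.

(3, 0)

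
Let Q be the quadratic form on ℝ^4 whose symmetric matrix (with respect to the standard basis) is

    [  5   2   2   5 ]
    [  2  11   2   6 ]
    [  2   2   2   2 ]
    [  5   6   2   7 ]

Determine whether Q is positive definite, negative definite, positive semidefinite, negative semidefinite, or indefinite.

positive definite

Congruent diagonalization of A (simultaneous row and column reduction) yields pivots 5, 51/5, 18/17, 2/9.
That gives 4 positive pivots.
Hence Q is positive definite.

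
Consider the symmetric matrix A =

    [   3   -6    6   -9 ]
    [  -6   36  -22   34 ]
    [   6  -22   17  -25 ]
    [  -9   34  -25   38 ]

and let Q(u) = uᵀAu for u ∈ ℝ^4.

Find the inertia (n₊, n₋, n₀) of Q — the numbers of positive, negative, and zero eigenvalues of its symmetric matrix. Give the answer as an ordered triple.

An LDLᵀ factorisation of A has diagonal entries 3, 24, 5/6, 1/5.
So there are 4 positive pivots.

(4, 0, 0)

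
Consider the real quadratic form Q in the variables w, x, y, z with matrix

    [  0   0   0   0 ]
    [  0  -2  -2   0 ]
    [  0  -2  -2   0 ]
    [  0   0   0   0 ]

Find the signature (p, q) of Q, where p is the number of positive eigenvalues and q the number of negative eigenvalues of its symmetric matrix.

Congruent diagonalization of A (simultaneous row and column reduction) yields pivots 0, -2, 0, 0.
Counting signs: 1 negative, 3 zero.

(0, 1)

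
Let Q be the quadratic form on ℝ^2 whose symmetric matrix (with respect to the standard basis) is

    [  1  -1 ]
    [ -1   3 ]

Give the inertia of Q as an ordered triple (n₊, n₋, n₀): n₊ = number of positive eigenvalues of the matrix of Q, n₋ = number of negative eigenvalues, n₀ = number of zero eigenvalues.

An LDLᵀ factorisation of A has diagonal entries 1, 2.
So there are 2 positive pivots.

(2, 0, 0)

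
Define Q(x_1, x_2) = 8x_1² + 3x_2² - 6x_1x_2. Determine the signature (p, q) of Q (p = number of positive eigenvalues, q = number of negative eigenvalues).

The symmetric matrix is A = [[8, -3], [-3, 3]].
Applying the same elementary operations to the rows and columns of A produces a congruent diagonal matrix with entries 8, 15/8.
That gives 2 positive pivots.

(2, 0)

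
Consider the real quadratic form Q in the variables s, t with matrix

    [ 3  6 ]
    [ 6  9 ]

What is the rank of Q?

Symmetric row and column elimination reduces A to a congruent diagonal form with pivots 3, -3.
So there are 1 positive, 1 negative pivots.
The rank is the number of nonzero pivots: 2.

2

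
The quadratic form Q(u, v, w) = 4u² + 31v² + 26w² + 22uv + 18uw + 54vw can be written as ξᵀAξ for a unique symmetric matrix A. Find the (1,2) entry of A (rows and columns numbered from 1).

11

The coefficient of u·v in Q is 22. For a symmetric A this equals A[1,2] + A[2,1] = 2·A[1,2].
So A[1,2] = 22/2 = 11.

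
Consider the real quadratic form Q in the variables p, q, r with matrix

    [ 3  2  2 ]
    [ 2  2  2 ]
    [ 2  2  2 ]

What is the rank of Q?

2

Symmetric row and column elimination reduces A to a congruent diagonal form with pivots 3, 2/3, 0.
That gives 2 positive, 1 zero pivots.
The rank is the number of nonzero pivots: 2.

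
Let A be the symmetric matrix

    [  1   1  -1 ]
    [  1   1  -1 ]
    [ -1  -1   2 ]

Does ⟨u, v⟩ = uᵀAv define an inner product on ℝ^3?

Symmetric row and column elimination reduces A to a congruent diagonal form with pivots 1, 0, 1.
That gives 2 positive, 1 zero pivots.
Hence Q is positive semidefinite.
⟨·,·⟩ is an inner product exactly when A is positive definite.

no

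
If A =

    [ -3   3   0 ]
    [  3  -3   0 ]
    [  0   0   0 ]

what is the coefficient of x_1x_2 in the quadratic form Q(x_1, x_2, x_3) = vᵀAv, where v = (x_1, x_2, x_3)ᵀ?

6

The coefficient of x_1x_2 is A[1,2] + A[2,1] = 2·3 = 6.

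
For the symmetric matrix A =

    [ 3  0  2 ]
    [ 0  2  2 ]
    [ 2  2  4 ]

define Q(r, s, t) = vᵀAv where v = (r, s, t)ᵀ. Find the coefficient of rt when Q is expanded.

4

The coefficient of rt is A[1,3] + A[3,1] = 2·2 = 4.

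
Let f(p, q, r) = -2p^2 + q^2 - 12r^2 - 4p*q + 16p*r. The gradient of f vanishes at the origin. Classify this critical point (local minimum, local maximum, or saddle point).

The Hessian at the origin is H = [[-4, -4, 16], [-4, 2, 0], [16, 0, -24]].
Applying the same elementary operations to the rows and columns of H produces a congruent diagonal matrix with entries -4, 6, -8/3.
So there are 1 positive, 2 negative pivots.
H is indefinite, so the origin is a saddle point.

saddle point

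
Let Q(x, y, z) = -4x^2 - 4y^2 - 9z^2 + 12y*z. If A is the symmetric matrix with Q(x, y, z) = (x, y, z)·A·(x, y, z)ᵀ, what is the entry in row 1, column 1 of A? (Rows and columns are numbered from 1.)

The coefficient of x^2 in Q is -4, and that is exactly A[1,1].

-4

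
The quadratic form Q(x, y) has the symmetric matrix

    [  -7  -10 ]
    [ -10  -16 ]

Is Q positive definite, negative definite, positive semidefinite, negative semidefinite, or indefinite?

negative definite

Leading principal minors: Δ_1 = -7, Δ_2 = 12.
The signs alternate starting with Δ_1 < 0, so by Sylvester's criterion Q is negative definite.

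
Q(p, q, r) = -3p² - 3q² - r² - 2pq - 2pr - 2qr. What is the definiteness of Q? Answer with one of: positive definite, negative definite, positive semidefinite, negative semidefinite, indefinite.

The symmetric matrix is A = [[-3, -1, -1], [-1, -3, -1], [-1, -1, -1]].
Symmetric row and column elimination reduces A to a congruent diagonal form with pivots -3, -8/3, -1/2.
That gives 3 negative pivots.
Hence Q is negative definite.

negative definite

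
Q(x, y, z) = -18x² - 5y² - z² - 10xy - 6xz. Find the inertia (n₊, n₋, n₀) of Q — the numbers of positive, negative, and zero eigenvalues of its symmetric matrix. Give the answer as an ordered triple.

Write A = [[-18, -5, -3], [-5, -5, 0], [-3, 0, -1]].
An LDLᵀ factorisation of A has diagonal entries -18, -65/18, -4/13.
So there are 3 negative pivots.

(0, 3, 0)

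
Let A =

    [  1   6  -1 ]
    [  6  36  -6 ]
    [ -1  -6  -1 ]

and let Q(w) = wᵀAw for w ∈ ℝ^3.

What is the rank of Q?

Applying the same elementary operations to the rows and columns of A produces a congruent diagonal matrix with entries 1, 0, -2.
Counting signs: 1 positive, 1 negative, 1 zero.
The rank is the number of nonzero pivots: 2.

2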